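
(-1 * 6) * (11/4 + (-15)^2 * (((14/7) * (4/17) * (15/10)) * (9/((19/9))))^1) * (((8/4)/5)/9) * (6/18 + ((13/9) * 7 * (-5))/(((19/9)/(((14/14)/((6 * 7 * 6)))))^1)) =-143171539/3313980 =-43.20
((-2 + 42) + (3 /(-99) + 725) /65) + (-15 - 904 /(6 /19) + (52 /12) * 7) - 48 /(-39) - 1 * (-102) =-5776376 /2145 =-2692.95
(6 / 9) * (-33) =-22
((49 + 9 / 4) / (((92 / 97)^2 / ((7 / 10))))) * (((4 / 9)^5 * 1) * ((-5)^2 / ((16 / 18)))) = 67509575 / 3470769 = 19.45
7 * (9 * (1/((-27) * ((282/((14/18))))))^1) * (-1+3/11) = 196/41877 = 0.00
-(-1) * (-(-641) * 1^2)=641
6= 6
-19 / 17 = -1.12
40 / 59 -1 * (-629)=37151 / 59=629.68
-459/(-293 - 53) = 459/346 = 1.33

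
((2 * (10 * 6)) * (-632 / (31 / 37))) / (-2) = 1403040 / 31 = 45259.35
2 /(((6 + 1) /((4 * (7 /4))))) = 2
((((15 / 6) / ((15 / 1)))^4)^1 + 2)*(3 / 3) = 2593 / 1296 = 2.00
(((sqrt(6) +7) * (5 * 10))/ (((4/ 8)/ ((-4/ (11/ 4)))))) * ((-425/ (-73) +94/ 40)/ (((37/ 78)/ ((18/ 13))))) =-721586880/ 29711-103083840 * sqrt(6)/ 29711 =-32785.49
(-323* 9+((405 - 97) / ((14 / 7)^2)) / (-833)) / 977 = -345944 / 116263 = -2.98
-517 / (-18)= 517 / 18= 28.72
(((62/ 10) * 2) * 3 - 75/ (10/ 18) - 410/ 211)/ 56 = -105229/ 59080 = -1.78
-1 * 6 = -6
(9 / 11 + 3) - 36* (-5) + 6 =2088 / 11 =189.82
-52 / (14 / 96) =-2496 / 7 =-356.57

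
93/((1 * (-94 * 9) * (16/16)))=-31/282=-0.11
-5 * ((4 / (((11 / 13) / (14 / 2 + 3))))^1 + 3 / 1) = -2765 / 11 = -251.36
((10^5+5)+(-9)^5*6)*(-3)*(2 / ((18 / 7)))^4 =203515963 / 729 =279171.42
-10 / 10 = -1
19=19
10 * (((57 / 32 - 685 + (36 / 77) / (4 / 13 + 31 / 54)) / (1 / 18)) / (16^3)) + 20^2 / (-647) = -30940648417075 / 1010498306048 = -30.62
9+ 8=17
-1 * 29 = -29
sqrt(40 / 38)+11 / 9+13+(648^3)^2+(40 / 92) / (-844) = 2* sqrt(95) / 19+6467446303558540653779 / 87354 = 74037208411275279.25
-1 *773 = -773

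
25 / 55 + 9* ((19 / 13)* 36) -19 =65064 / 143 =454.99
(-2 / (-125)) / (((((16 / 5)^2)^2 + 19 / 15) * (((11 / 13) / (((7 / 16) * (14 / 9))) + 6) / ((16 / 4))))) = 12740 / 153017927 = 0.00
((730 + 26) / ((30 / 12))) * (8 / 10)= 6048 / 25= 241.92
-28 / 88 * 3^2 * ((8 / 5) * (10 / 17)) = -504 / 187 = -2.70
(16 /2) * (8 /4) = 16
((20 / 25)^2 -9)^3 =-9129329 / 15625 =-584.28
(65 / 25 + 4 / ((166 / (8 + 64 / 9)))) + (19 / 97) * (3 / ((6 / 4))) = 1215817 / 362295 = 3.36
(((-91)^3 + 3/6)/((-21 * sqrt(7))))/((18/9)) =6781.50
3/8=0.38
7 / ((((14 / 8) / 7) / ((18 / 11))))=45.82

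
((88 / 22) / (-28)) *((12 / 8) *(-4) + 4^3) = -58 / 7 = -8.29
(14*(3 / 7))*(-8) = -48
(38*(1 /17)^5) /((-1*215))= -38 /305269255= -0.00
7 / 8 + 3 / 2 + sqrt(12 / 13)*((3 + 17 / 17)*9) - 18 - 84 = -797 / 8 + 72*sqrt(39) / 13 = -65.04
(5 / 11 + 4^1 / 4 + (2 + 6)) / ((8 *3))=13 / 33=0.39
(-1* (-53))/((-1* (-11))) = 53/11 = 4.82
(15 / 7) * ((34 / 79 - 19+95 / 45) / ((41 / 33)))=-643610 / 22673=-28.39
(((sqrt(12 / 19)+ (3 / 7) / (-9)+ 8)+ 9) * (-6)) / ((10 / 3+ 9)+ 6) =-2136 / 385 - 36 * sqrt(57) / 1045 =-5.81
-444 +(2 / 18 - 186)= -629.89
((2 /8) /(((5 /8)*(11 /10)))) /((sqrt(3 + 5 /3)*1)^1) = 2*sqrt(42) /77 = 0.17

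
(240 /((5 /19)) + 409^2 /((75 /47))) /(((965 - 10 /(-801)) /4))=8469888276 /19324375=438.30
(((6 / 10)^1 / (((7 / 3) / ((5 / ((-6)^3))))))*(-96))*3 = 12 / 7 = 1.71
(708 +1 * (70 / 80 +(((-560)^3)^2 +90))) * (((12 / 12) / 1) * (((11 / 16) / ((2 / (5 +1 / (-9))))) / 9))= 3317118679267641479 / 576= 5758886595950766.46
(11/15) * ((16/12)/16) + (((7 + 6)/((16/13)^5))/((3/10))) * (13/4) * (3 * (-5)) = -747.96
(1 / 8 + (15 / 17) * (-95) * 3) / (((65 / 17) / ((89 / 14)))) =-3042287 / 7280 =-417.90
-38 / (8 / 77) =-1463 / 4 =-365.75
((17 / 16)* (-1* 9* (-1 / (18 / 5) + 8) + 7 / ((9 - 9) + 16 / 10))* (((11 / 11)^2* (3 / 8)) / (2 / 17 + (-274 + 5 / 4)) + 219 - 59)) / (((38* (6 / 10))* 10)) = -52543523653 / 1082084352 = -48.56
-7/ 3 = -2.33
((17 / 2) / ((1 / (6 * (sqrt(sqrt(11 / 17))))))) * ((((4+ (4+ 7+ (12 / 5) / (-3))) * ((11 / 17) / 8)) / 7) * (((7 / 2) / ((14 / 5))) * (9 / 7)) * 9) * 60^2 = 42701175 * 11^(1 / 4) * 17^(3 / 4) / 1666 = 390795.62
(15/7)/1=15/7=2.14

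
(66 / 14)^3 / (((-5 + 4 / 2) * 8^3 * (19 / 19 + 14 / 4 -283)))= 11979 / 48909056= 0.00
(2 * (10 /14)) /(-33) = -10 /231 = -0.04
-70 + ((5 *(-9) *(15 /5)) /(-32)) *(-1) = -2375 /32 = -74.22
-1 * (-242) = 242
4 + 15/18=29/6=4.83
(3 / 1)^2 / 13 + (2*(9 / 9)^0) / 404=1831 / 2626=0.70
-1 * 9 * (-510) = 4590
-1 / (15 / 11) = -11 / 15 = -0.73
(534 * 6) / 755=4.24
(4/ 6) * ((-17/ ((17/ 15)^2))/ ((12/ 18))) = -225/ 17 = -13.24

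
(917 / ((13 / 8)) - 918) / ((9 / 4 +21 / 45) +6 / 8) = -34485 / 338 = -102.03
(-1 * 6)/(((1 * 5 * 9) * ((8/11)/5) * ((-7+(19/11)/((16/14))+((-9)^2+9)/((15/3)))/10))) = -2420/3303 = -0.73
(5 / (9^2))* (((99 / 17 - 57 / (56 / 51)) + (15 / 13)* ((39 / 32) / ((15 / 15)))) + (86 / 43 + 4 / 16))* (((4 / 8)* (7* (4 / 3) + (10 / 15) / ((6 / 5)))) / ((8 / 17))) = -7989085 / 290304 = -27.52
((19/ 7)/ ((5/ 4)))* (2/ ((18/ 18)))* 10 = 304/ 7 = 43.43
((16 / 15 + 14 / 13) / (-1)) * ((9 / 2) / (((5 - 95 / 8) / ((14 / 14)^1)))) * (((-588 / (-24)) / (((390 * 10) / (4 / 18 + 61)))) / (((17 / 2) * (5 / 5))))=1025962 / 16160625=0.06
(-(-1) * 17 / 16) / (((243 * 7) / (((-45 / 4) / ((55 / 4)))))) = -17 / 33264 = -0.00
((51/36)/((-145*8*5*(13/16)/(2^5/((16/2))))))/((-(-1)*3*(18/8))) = -136/763425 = -0.00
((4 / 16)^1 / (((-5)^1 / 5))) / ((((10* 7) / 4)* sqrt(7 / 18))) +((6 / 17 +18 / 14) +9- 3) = 909 / 119- 3* sqrt(14) / 490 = 7.62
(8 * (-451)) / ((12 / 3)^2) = -451 / 2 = -225.50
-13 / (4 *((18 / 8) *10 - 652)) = 13 / 2518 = 0.01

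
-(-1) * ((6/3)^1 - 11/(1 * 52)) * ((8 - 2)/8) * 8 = 10.73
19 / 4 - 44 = -157 / 4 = -39.25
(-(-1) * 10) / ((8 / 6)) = 7.50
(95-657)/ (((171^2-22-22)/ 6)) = -3372/ 29197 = -0.12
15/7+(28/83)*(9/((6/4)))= 2421/581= 4.17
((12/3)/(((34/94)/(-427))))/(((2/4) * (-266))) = 11468/323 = 35.50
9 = 9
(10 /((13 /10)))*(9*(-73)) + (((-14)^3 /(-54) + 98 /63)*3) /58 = -17138509 /3393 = -5051.14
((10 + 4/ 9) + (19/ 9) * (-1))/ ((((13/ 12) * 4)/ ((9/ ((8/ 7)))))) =1575/ 104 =15.14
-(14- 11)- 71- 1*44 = -118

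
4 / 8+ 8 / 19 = 35 / 38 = 0.92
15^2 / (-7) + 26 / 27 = -5893 / 189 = -31.18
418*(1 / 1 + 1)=836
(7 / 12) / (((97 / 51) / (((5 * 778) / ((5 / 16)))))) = 370328 / 97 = 3817.81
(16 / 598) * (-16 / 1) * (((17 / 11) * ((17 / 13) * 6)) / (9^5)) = -73984 / 841586031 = -0.00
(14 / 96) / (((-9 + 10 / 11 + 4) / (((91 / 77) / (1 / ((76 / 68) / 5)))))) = -0.01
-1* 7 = -7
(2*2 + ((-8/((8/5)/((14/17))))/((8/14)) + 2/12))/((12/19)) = -2945/612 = -4.81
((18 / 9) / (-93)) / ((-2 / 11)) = 11 / 93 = 0.12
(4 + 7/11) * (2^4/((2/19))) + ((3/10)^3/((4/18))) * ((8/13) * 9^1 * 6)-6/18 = 37989638/53625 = 708.43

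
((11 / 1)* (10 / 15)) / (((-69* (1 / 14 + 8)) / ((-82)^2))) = -2070992 / 23391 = -88.54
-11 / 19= -0.58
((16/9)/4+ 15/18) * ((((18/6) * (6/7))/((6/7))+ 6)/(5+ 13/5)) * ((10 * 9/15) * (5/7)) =1725/266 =6.48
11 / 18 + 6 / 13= 251 / 234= 1.07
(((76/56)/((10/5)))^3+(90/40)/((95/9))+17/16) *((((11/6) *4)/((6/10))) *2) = 12143681/312816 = 38.82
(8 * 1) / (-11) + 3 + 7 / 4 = 177 / 44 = 4.02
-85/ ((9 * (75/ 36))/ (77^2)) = -403172/ 15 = -26878.13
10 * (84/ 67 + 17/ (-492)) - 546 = -533.81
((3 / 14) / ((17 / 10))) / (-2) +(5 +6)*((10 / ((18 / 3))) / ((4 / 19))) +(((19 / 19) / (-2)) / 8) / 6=994001 / 11424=87.01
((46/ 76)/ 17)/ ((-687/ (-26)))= 299/ 221901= 0.00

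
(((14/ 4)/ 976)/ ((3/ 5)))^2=1225/ 34292736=0.00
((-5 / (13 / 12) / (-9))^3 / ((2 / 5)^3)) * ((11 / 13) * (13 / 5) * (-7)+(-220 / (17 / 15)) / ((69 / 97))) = -607.50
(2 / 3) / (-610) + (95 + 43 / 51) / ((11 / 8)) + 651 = 41105296 / 57035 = 720.70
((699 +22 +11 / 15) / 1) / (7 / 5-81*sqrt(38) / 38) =-61.48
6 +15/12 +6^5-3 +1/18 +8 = 280379/36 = 7788.31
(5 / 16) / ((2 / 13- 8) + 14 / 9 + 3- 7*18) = -585 / 242032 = -0.00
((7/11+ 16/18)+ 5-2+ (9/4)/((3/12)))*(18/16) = 1339/88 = 15.22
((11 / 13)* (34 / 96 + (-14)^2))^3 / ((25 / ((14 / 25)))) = 5680807825 / 55296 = 102734.52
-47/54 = -0.87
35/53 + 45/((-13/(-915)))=2182730/689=3167.97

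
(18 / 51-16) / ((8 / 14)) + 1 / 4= -1845 / 68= -27.13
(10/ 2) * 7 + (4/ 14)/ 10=1226/ 35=35.03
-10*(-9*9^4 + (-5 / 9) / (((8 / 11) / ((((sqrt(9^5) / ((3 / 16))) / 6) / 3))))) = 591040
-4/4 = -1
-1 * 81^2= -6561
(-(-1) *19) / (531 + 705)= 19 / 1236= 0.02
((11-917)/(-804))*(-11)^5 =-24318701/134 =-181482.84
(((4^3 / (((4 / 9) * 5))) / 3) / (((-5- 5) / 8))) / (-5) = 192 / 125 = 1.54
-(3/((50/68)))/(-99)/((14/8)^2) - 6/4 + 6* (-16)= -7881787/80850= -97.49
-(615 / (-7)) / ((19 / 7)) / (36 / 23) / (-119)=-4715 / 27132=-0.17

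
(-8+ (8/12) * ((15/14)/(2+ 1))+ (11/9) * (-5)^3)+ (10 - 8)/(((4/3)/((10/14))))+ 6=-153.47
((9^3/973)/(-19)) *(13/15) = -3159/92435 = -0.03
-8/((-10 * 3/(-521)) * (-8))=521/30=17.37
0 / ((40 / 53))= 0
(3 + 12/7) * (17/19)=561/133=4.22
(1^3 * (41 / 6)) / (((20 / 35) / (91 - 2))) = 25543 / 24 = 1064.29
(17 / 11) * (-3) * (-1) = 51 / 11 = 4.64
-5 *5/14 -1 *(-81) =1109/14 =79.21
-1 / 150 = -0.01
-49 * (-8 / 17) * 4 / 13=1568 / 221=7.10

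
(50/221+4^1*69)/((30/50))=305230/663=460.38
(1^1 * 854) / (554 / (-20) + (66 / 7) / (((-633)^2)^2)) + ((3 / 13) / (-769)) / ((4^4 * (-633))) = -1727593688480202782843467 / 56035532990251274560256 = -30.83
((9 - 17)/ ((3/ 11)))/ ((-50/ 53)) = 2332/ 75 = 31.09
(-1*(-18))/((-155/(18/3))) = -108/155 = -0.70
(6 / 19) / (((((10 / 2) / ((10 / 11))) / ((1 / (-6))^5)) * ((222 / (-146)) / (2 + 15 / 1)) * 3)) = 1241 / 45098856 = 0.00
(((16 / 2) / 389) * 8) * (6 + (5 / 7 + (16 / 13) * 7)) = 89280 / 35399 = 2.52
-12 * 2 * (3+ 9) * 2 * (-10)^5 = 57600000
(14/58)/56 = 1/232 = 0.00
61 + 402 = 463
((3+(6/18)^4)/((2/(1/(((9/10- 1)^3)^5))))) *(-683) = 83326000000000000000/81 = 1028716049382716049.38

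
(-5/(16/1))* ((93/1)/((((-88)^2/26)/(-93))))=562185/61952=9.07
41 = 41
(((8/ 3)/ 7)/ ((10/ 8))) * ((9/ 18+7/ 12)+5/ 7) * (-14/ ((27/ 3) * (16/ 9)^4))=-12231/ 143360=-0.09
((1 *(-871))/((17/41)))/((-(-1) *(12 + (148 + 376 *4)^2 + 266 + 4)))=-35711/46399562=-0.00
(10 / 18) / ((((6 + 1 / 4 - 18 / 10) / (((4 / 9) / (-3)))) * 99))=-400 / 2141073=-0.00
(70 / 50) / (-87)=-0.02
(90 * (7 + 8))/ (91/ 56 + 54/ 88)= 118800/ 197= 603.05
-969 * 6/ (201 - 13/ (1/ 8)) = -59.94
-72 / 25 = -2.88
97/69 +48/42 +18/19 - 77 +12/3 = -637838/9177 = -69.50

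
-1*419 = -419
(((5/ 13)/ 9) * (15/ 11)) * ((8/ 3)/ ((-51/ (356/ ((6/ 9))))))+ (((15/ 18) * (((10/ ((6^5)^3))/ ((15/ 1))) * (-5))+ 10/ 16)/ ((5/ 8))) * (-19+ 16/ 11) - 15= -43942430742044399/ 1285897159692288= -34.17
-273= -273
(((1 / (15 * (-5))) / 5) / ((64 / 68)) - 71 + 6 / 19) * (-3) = 212.06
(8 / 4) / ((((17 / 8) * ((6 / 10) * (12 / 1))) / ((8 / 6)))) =80 / 459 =0.17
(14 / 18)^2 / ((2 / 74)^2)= 67081 / 81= 828.16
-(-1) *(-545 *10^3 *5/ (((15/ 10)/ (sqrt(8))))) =-10900000 *sqrt(2)/ 3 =-5138309.28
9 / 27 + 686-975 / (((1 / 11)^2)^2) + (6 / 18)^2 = -128468597 / 9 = -14274288.56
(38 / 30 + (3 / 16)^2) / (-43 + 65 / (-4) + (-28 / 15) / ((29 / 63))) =-144971 / 7049664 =-0.02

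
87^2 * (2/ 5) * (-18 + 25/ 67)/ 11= -17877978/ 3685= -4851.55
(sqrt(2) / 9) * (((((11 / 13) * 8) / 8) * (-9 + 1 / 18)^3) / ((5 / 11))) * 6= -504967001 * sqrt(2) / 568620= -1255.90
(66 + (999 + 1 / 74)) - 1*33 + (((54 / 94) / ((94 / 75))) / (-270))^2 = 2981250874637 / 2888771152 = 1032.01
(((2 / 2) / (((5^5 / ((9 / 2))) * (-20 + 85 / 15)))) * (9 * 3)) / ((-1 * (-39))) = -243 / 3493750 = -0.00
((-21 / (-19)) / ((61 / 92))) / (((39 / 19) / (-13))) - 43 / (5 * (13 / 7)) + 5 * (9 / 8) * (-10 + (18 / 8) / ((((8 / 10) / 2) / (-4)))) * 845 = -154491.75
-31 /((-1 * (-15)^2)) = 31 /225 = 0.14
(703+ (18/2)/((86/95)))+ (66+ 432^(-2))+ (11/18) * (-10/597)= 1243908297709/1596941568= 778.93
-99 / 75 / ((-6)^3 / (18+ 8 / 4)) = 11 / 90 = 0.12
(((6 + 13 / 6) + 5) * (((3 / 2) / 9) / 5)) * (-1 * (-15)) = 79 / 12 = 6.58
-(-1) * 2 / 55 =2 / 55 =0.04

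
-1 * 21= -21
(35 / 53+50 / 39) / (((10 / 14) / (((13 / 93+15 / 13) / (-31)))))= -8791244 / 77469093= -0.11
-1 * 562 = -562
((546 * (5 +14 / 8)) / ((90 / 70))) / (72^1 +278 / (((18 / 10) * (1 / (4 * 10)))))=51597 / 112496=0.46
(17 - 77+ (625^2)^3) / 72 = 59604644775390565 / 72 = 827842288547091.18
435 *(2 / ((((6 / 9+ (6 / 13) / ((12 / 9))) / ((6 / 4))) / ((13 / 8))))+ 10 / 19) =13945665 / 6004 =2322.73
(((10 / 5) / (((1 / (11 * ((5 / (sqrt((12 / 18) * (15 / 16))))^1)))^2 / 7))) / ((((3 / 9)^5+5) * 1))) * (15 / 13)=15436575 / 988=15624.06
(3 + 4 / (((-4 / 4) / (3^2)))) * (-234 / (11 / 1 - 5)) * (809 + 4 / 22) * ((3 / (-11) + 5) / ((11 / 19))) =1028919996 / 121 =8503471.04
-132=-132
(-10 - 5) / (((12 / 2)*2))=-5 / 4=-1.25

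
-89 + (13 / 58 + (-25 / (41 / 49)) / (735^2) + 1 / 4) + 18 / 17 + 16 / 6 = -3023621305 / 35655732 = -84.80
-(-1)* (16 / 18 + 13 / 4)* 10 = 745 / 18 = 41.39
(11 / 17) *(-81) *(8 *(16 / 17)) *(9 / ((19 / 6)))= -6158592 / 5491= -1121.58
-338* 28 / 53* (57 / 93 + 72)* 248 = -170427712 / 53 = -3215617.21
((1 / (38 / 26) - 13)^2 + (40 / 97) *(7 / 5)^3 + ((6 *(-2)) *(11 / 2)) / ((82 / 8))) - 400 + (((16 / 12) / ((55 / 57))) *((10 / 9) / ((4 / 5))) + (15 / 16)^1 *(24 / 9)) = -1771058013413 / 7106700150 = -249.21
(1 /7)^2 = 1 /49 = 0.02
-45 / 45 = -1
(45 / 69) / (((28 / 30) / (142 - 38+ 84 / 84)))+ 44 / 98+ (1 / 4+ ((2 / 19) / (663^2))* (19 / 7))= 146772529957 / 1981577052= 74.07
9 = 9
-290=-290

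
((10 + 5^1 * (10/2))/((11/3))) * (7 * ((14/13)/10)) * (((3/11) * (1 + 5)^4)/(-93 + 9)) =-30.28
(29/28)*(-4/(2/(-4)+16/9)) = -522/161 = -3.24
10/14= 5/7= 0.71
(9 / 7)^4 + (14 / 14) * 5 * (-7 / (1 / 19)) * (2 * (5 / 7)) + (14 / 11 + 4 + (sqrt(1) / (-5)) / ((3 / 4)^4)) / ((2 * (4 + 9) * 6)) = -947.24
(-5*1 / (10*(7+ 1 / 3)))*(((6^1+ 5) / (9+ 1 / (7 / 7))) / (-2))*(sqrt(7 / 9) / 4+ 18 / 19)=sqrt(7) / 320+ 27 / 760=0.04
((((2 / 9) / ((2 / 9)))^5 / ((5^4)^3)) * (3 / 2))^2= 9 / 238418579101562500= 0.00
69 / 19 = 3.63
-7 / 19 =-0.37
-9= -9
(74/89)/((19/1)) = 74/1691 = 0.04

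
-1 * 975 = -975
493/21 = 23.48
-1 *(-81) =81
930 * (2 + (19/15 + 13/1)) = 15128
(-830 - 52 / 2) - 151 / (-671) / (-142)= -81561543 / 95282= -856.00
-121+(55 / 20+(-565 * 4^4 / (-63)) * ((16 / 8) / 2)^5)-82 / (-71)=38982695 / 17892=2178.78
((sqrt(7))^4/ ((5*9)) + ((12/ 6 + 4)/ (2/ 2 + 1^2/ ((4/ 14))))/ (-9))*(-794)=-100838/ 135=-746.95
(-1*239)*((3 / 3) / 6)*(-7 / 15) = 1673 / 90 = 18.59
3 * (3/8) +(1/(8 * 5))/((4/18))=99/80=1.24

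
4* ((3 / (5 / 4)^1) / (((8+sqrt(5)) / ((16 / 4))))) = 1536 / 295- 192* sqrt(5) / 295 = 3.75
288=288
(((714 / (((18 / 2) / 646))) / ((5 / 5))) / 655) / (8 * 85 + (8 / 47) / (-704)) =635901728 / 5526521235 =0.12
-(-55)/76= 0.72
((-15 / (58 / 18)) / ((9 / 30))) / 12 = -75 / 58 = -1.29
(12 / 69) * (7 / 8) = 7 / 46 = 0.15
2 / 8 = 0.25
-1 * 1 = -1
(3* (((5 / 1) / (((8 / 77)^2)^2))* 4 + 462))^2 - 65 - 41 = 279539423164835585 / 1048576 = 266589568295.32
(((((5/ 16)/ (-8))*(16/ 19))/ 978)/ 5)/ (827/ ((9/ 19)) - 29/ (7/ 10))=-0.00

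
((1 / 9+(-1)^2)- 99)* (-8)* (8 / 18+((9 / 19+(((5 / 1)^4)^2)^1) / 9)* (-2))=-104618341216 / 1539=-67978129.45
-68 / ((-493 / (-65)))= -260 / 29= -8.97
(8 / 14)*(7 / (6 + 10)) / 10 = 1 / 40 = 0.02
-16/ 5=-3.20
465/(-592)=-465/592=-0.79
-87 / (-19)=87 / 19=4.58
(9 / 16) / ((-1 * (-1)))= 0.56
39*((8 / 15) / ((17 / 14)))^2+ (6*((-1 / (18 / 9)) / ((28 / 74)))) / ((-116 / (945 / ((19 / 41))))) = 14035616251 / 95543400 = 146.90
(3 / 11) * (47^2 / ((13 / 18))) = 119286 / 143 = 834.17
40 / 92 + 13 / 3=329 / 69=4.77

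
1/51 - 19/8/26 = -761/10608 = -0.07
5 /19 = 0.26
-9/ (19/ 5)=-45/ 19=-2.37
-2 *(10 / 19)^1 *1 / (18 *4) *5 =-25 / 342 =-0.07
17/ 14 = 1.21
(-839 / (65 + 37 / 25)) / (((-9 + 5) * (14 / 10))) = 104875 / 46536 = 2.25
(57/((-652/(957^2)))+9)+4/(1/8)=-52176661/652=-80025.55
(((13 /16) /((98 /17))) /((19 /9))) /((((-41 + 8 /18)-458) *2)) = -17901 /267353408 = -0.00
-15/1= -15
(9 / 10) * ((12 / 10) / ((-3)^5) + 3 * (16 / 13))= 9707 / 2925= 3.32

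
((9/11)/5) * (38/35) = 342/1925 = 0.18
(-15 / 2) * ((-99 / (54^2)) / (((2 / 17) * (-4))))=-935 / 1728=-0.54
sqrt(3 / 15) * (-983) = -983 * sqrt(5) / 5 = -439.61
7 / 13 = 0.54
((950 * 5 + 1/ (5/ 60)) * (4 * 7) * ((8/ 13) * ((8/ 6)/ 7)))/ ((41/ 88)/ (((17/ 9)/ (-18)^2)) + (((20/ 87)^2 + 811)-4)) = 575159388672/ 32640918479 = 17.62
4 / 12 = 1 / 3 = 0.33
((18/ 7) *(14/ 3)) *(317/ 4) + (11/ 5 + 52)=5026/ 5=1005.20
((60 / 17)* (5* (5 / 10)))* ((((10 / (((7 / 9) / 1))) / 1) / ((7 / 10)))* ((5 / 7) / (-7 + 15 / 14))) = -1350000 / 69139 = -19.53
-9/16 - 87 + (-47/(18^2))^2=-1148719/13122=-87.54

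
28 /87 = 0.32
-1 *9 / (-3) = 3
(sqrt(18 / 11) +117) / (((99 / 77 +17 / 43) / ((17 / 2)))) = 15351* sqrt(22) / 11132 +598689 / 1012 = 598.06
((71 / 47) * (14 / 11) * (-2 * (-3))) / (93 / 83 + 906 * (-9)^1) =-165004 / 116616071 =-0.00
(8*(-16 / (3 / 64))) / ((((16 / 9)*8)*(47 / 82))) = -334.98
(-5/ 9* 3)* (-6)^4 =-2160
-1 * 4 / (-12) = 1 / 3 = 0.33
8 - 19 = -11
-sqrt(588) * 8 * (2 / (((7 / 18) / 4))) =-2304 * sqrt(3) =-3990.65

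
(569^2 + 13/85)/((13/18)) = 495354564/1105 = 448284.67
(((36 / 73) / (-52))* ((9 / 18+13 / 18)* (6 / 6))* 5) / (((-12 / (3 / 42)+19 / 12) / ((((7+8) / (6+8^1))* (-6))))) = -29700 / 13266071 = -0.00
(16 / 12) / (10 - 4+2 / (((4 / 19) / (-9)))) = -8 / 477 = -0.02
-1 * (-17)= 17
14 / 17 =0.82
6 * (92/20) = 138/5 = 27.60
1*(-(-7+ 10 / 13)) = 81 / 13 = 6.23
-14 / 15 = -0.93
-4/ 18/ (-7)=2/ 63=0.03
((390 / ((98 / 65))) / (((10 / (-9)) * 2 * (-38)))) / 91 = 1755 / 52136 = 0.03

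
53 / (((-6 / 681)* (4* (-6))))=12031 / 48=250.65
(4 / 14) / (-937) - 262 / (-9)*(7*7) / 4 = 356.61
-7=-7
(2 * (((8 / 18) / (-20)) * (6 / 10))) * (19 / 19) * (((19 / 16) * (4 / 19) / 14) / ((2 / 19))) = -0.00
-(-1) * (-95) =-95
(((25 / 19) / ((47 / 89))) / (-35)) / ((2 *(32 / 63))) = -4005 / 57152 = -0.07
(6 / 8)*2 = 3 / 2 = 1.50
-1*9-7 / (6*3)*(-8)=-53 / 9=-5.89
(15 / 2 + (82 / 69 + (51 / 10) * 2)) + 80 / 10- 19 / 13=228079 / 8970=25.43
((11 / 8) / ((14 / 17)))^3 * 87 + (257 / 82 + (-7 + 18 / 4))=23361865229 / 57602048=405.57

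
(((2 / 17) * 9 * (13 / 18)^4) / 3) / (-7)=-28561 / 2082024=-0.01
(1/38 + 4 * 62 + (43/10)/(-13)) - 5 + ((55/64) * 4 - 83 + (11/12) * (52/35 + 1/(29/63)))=400693973/2406768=166.49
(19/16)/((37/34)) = 323/296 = 1.09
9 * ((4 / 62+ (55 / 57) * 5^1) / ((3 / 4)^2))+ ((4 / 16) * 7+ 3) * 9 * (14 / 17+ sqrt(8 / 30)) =57 * sqrt(15) / 10+ 6814715 / 60078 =135.51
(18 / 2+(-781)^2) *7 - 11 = 4269779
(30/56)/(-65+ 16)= -15/1372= -0.01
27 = 27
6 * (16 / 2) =48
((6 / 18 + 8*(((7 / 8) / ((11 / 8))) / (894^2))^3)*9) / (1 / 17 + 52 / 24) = 481327691401840493519 / 357063352771953564396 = 1.35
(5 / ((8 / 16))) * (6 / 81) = 20 / 27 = 0.74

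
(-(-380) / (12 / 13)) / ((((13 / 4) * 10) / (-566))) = -21508 / 3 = -7169.33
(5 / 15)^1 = 1 / 3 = 0.33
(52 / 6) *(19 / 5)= 494 / 15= 32.93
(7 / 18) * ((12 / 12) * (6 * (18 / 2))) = 21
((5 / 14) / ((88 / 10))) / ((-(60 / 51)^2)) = -0.03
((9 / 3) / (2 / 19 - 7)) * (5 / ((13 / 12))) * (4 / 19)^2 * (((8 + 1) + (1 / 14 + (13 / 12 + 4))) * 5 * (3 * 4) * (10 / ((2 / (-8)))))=684864000 / 226499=3023.70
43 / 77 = 0.56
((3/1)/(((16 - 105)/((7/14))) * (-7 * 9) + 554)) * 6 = 9/5884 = 0.00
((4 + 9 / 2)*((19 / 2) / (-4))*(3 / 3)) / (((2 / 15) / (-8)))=4845 / 4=1211.25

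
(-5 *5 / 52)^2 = 625 / 2704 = 0.23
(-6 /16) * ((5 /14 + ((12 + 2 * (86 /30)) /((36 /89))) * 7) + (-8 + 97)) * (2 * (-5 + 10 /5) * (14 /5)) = 374449 /150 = 2496.33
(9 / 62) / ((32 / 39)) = 351 / 1984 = 0.18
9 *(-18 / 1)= -162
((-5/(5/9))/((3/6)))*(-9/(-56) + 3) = -1593/28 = -56.89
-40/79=-0.51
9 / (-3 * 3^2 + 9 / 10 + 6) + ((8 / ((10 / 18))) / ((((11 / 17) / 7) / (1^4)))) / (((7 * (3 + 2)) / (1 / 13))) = -25242 / 239525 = -0.11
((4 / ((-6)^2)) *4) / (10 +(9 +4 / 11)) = 44 / 1917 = 0.02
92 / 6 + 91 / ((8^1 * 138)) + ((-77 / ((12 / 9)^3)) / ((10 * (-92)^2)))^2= 452351699579841 / 29343455641600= 15.42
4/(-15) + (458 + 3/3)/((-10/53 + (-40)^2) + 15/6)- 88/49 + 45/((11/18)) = 6578550208/91546455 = 71.86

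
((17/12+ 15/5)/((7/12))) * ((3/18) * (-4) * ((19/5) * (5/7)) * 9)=-6042/49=-123.31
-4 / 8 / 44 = -1 / 88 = -0.01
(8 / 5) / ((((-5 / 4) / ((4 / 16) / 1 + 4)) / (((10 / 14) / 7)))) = -136 / 245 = -0.56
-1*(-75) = 75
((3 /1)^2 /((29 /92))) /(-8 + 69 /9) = -2484 /29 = -85.66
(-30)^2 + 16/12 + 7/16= 43285/48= 901.77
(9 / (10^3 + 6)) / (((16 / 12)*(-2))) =-27 / 8048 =-0.00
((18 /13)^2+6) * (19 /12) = 4237 /338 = 12.54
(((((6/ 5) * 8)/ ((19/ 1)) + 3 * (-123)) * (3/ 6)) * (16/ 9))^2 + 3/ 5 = 8714644639/ 81225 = 107290.18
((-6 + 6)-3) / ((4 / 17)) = -51 / 4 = -12.75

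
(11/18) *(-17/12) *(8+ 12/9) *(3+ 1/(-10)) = -37961/1620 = -23.43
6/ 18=1/ 3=0.33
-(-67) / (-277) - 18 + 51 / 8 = -11.87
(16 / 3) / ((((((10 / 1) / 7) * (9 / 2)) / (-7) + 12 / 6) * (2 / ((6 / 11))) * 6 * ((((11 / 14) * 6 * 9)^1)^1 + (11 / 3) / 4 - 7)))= 10976 / 1779899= 0.01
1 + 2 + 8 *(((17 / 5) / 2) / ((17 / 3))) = 27 / 5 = 5.40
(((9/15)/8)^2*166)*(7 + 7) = 5229/400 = 13.07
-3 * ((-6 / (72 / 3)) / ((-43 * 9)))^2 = -1 / 798768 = -0.00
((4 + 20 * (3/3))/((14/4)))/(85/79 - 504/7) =-3792/39221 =-0.10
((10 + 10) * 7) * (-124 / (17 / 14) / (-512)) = 7595 / 272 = 27.92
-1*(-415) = 415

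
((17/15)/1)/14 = 17/210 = 0.08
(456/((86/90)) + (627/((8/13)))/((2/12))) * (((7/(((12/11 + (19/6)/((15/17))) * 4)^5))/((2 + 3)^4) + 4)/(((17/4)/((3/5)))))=929152190990757043372787613/249659939324883671245280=3721.67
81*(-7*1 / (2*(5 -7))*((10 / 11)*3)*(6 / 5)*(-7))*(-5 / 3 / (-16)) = -59535 / 176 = -338.27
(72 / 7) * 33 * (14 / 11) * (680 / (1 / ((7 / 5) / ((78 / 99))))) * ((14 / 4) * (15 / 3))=118752480 / 13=9134806.15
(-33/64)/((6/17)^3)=-11.73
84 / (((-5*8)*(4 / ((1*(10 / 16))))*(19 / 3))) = -0.05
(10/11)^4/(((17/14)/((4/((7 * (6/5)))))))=200000/746691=0.27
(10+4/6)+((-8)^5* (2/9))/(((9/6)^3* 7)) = -506144/1701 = -297.56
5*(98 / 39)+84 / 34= 9968 / 663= 15.03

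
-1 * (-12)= 12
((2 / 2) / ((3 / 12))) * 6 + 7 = 31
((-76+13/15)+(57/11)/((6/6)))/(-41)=11542/6765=1.71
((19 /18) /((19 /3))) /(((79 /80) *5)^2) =0.01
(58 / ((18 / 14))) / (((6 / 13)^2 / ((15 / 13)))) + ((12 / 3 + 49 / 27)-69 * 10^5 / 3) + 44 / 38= -262171349 / 114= -2299748.68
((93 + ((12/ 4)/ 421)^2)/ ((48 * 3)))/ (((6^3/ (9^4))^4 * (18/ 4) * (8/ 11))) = 3902564973775941/ 23231332352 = 167987.14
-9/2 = -4.50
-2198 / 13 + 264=1234 / 13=94.92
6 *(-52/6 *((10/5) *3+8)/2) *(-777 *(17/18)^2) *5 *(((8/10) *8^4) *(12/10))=223197298688/45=4959939970.84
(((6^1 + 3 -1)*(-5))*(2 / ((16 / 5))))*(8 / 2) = -100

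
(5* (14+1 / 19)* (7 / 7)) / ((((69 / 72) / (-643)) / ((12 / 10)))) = -24722064 / 437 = -56572.23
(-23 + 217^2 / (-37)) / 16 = -11985 / 148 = -80.98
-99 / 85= -1.16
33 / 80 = 0.41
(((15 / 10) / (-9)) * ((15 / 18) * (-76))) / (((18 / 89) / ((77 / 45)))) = 130207 / 1458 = 89.31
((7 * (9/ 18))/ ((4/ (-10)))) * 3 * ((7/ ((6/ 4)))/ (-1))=245/ 2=122.50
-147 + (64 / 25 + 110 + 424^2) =4493539 / 25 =179741.56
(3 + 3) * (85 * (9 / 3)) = 1530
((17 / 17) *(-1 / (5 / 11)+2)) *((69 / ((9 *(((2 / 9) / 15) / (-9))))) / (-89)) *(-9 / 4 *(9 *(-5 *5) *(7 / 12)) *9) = -79224075 / 2848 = -27817.44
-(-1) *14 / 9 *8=112 / 9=12.44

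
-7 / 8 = -0.88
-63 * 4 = -252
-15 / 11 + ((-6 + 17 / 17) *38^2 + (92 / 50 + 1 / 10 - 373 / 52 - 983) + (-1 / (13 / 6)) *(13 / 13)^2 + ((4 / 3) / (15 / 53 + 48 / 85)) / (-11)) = -1345119140681 / 163835100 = -8210.20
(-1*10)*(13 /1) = -130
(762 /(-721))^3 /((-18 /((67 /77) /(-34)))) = -823449966 /490620217549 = -0.00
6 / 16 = 3 / 8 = 0.38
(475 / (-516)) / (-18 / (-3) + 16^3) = -475 / 2116632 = -0.00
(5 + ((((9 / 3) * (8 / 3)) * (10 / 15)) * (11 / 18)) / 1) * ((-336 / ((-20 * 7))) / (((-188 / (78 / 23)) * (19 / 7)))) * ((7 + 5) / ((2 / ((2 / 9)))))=-162344 / 924255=-0.18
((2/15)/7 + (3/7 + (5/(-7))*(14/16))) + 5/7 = 451/840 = 0.54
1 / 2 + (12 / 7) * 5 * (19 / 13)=2371 / 182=13.03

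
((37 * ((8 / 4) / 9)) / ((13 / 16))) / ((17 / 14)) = 16576 / 1989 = 8.33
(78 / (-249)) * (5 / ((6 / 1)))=-65 / 249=-0.26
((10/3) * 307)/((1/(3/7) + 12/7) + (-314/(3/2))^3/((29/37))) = -5608890/64147324183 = -0.00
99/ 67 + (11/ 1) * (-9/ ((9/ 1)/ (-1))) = 836/ 67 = 12.48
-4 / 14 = -0.29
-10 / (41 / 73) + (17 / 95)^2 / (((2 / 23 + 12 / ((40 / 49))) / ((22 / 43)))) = -17.80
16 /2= 8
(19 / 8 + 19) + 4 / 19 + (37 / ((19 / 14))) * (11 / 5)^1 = 61989 / 760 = 81.56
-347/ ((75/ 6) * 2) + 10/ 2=-222/ 25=-8.88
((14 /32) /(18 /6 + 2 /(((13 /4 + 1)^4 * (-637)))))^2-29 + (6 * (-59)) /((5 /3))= -7870800978259042107107 /32607682112919246080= -241.38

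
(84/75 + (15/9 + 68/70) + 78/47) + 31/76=10924681/1875300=5.83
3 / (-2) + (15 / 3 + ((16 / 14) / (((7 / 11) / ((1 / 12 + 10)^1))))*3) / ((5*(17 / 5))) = 195 / 98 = 1.99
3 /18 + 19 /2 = 29 /3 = 9.67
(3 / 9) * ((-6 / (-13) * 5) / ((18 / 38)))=190 / 117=1.62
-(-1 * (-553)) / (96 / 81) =-466.59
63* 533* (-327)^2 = 3590568891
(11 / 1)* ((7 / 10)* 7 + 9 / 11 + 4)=1069 / 10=106.90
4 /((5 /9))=36 /5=7.20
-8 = -8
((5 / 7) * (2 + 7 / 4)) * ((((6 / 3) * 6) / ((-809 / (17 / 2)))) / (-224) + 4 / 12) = 2269025 / 2537024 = 0.89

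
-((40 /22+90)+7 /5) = -5127 /55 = -93.22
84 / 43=1.95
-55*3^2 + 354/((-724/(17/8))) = -1436529/2896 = -496.04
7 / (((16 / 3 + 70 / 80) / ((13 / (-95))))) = -2184 / 14155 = -0.15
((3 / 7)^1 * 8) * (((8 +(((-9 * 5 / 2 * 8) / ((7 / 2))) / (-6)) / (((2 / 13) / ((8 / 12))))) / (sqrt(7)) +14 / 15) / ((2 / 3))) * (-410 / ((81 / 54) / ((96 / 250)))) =-29850624 * sqrt(7) / 8575 - 62976 / 125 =-9713.99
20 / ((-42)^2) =5 / 441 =0.01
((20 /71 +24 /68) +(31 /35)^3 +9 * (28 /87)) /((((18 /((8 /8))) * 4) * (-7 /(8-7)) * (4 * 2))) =-2114070041 /2017012872000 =-0.00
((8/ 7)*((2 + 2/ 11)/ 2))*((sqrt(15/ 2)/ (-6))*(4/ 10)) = -0.23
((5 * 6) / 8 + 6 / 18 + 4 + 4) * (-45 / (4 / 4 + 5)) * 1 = -725 / 8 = -90.62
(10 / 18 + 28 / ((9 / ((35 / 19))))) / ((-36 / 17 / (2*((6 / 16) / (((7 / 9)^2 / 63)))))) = -493425 / 2128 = -231.87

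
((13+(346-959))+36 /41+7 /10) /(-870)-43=-15092747 /356700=-42.31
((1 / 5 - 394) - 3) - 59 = -2279 / 5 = -455.80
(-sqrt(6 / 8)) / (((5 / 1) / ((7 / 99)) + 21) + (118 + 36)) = -7 * sqrt(3) / 3440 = -0.00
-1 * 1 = -1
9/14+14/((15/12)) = 829/70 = 11.84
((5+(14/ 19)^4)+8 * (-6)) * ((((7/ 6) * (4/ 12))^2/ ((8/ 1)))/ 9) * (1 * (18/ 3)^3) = -90901321/ 4691556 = -19.38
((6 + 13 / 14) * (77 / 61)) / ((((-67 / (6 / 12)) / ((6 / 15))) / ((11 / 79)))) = -0.00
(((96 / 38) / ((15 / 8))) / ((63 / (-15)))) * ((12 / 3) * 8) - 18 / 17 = -11.32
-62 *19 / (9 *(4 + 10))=-589 / 63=-9.35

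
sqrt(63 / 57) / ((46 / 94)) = 47 *sqrt(399) / 437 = 2.15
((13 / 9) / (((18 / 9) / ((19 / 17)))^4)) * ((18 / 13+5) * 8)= 10816643 / 1503378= 7.19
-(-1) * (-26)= -26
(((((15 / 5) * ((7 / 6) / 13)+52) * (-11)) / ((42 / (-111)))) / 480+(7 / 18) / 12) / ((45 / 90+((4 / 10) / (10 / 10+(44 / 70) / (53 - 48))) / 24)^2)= 195169568393 / 16173491880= 12.07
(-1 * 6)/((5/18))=-108/5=-21.60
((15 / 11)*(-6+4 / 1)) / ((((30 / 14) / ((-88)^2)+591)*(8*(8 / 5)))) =-3850 / 10678981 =-0.00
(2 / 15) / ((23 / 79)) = 158 / 345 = 0.46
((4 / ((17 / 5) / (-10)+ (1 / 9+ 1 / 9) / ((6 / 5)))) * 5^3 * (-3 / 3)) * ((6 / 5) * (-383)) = -310230000 / 209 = -1484354.07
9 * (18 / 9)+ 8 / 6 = 58 / 3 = 19.33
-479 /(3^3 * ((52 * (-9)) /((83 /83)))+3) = 479 /12633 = 0.04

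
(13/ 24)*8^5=53248/ 3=17749.33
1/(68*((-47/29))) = -29/3196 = -0.01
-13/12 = -1.08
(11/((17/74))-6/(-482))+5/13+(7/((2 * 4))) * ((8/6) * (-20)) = 3985960/159783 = 24.95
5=5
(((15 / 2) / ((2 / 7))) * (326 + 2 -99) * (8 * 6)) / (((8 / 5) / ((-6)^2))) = 6492150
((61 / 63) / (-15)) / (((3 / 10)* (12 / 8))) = -244 / 1701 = -0.14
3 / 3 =1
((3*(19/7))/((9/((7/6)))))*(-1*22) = -209/9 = -23.22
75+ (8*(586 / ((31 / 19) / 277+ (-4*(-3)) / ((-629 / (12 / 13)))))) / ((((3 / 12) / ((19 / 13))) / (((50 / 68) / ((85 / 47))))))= -1630308867233 / 1714909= -950667.86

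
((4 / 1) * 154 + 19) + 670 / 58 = 18750 / 29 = 646.55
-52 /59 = -0.88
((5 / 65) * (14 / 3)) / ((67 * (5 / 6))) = 28 / 4355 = 0.01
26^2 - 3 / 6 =1351 / 2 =675.50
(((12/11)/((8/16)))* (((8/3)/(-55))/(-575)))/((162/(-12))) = -128/9392625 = -0.00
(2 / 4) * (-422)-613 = -824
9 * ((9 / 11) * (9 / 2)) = 729 / 22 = 33.14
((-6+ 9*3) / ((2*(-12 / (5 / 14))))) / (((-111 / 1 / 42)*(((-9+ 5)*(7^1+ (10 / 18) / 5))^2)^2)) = 0.00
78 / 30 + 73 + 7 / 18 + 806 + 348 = 110699 / 90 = 1229.99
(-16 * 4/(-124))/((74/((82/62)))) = 0.01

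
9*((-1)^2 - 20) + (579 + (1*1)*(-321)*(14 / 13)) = 810 / 13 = 62.31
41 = 41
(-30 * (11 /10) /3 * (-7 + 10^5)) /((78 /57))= -803789.88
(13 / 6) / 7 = 13 / 42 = 0.31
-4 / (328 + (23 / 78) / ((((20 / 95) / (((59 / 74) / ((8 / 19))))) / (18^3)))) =-30784 / 121564399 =-0.00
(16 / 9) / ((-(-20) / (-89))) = -356 / 45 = -7.91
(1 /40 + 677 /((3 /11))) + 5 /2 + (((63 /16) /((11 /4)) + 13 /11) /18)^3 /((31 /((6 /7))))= 223231604680247 /89836750080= 2484.86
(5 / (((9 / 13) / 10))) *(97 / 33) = 63050 / 297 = 212.29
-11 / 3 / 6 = -11 / 18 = -0.61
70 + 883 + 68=1021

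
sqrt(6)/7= 0.35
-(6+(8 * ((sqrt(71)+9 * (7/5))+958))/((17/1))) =-39334/85-8 * sqrt(71)/17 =-466.72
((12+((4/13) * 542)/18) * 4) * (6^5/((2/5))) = 21496320/13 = 1653563.08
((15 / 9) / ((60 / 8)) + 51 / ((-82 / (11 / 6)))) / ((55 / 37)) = -10027 / 16236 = -0.62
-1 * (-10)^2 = -100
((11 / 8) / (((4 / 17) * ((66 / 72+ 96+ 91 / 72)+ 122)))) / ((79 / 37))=0.01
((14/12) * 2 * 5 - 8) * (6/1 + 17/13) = 1045/39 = 26.79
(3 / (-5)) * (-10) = 6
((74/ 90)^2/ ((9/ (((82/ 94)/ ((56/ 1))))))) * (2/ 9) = 56129/ 215856900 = 0.00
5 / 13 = 0.38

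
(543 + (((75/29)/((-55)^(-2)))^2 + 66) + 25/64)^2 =10852134451813266019625281/2897022976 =3745960781711544.84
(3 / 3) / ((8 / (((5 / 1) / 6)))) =0.10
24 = 24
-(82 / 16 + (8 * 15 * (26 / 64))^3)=-7415203 / 64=-115862.55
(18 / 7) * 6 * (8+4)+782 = 6770 / 7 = 967.14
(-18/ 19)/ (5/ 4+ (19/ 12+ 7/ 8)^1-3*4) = 432/ 3781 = 0.11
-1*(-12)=12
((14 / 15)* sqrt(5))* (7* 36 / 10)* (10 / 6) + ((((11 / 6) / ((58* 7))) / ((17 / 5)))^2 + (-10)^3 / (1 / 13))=-22294398668975 / 1714953744 + 196* sqrt(5) / 5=-12912.35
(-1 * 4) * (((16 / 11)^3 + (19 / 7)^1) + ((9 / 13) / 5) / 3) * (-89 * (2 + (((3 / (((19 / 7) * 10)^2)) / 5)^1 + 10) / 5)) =1135940060487528 / 136639628125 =8313.40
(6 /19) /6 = 1 /19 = 0.05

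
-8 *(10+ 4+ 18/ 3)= -160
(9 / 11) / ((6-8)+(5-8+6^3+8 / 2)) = 9 / 2365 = 0.00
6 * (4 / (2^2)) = 6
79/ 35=2.26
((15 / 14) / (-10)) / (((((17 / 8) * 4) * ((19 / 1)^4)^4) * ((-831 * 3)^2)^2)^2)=-1 / 83708216054529139668268835387695316436883477359157058806400173092248301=-0.00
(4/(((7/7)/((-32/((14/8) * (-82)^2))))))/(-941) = 128/11072747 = 0.00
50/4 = 25/2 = 12.50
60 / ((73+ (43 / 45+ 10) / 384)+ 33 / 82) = 42508800 / 52024373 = 0.82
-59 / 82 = -0.72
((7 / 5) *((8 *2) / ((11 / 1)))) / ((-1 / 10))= -224 / 11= -20.36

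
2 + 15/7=29/7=4.14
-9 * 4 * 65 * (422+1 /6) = -987870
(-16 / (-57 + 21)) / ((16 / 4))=1 / 9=0.11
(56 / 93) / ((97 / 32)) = 1792 / 9021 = 0.20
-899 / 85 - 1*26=-3109 / 85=-36.58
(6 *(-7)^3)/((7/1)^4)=-6/7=-0.86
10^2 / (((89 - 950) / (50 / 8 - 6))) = -25 / 861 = -0.03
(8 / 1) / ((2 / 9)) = 36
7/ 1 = 7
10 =10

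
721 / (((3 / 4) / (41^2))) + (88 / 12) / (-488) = 1182912965 / 732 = 1616001.32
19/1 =19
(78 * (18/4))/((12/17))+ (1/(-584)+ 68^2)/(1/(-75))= -202240731/584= -346302.62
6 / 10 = 3 / 5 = 0.60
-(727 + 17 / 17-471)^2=-66049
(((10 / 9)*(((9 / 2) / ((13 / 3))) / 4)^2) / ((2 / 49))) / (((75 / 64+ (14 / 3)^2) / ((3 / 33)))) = 178605 / 24574121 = 0.01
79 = 79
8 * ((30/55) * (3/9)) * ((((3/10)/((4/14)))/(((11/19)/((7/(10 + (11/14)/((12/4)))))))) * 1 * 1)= 469224/260755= 1.80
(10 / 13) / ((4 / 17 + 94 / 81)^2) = 9480645 / 24011546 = 0.39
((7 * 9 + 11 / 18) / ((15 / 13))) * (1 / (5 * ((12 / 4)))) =2977 / 810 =3.68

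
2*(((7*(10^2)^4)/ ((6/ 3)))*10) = 7000000000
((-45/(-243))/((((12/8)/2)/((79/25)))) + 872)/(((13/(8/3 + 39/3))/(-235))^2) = 8624250605780/123201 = 70001465.94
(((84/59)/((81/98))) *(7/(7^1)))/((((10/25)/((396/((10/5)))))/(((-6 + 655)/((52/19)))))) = 7885570/39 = 202194.10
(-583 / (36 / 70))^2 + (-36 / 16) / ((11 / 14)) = 4579994069 / 3564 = 1285071.29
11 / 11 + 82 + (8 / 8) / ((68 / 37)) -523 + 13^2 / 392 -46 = -485.02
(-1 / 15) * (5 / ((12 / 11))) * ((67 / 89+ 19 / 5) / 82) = -11143 / 656820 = -0.02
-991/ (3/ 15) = -4955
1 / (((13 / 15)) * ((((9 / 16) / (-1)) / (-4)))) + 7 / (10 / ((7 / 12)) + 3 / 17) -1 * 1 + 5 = 337841 / 26793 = 12.61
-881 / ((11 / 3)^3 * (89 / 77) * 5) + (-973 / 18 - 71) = -124202257 / 969210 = -128.15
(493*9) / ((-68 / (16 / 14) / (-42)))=3132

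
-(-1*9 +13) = -4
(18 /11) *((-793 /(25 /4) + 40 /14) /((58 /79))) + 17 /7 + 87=-10439194 /55825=-187.00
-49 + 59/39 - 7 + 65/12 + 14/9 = -47.51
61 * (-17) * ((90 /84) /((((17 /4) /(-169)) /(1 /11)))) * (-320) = -98966400 /77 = -1285277.92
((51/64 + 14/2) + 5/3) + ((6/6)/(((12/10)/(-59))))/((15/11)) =-15317/576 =-26.59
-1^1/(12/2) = -1/6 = -0.17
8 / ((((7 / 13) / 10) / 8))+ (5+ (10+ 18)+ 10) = 8621 / 7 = 1231.57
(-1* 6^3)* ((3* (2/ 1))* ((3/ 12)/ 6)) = -54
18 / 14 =9 / 7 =1.29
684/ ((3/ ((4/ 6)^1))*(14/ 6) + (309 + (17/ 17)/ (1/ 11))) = 1368/ 661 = 2.07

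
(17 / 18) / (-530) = -17 / 9540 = -0.00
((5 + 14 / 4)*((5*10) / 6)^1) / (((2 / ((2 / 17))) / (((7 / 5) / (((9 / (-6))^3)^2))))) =1120 / 2187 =0.51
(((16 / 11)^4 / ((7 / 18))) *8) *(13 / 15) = 40894464 / 512435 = 79.80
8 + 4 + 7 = 19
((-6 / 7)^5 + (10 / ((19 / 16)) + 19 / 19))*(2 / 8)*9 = 25746381 / 1277332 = 20.16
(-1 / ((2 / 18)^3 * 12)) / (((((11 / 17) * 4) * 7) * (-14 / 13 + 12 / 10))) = -27.24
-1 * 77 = -77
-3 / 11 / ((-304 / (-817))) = -129 / 176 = -0.73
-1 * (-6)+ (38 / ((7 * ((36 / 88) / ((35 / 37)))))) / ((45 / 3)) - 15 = -8155 / 999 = -8.16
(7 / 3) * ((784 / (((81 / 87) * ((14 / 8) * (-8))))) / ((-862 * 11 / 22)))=11368 / 34911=0.33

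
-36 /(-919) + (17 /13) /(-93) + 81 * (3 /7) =270185560 /7777497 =34.74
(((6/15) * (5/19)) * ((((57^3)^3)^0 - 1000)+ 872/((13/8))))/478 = -6011/59033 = -0.10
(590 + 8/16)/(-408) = -1181/816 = -1.45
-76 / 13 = -5.85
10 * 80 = 800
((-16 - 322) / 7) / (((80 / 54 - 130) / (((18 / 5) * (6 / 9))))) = 54756 / 60725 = 0.90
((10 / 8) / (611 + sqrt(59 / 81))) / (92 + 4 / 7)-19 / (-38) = 483844457 / 967646144-35 * sqrt(59) / 8708815296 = 0.50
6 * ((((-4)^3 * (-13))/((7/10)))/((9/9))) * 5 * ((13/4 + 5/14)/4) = 1575600/49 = 32155.10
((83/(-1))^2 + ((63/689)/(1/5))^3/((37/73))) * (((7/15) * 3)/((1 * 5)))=1928.97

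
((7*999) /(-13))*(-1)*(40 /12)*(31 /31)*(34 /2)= 30482.31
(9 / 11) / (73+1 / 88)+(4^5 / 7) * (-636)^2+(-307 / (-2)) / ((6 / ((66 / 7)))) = 760363123519 / 12850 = 59172227.51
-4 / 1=-4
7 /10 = 0.70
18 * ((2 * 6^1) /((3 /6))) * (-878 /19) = -379296 /19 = -19962.95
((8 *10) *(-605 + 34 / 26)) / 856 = -56.42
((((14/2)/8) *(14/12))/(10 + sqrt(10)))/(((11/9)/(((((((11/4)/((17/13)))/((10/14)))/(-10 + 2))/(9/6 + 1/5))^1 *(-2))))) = 4459/110976-4459 *sqrt(10)/1109760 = 0.03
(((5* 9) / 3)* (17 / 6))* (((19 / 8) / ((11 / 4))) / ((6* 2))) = 1615 / 528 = 3.06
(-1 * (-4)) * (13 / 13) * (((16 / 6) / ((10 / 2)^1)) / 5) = 32 / 75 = 0.43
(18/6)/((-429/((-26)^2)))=-52/11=-4.73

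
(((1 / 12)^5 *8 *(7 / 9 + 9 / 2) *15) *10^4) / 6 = 296875 / 69984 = 4.24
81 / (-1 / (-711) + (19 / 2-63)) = -115182 / 76075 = -1.51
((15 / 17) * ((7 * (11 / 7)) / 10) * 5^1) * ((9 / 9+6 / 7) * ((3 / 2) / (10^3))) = 1287 / 95200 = 0.01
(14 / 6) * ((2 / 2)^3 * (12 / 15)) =28 / 15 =1.87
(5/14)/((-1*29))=-5/406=-0.01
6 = 6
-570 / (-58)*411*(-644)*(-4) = 10404819.31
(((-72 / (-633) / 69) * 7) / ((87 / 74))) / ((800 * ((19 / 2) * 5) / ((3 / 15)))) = 259 / 5013755625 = 0.00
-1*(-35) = 35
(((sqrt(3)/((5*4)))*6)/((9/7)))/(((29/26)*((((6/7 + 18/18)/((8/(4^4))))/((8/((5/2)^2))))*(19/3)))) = 49*sqrt(3)/68875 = 0.00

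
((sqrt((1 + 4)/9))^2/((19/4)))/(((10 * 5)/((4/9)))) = 8/7695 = 0.00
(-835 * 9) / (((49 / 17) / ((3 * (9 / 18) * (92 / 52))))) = -8815095 / 1274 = -6919.23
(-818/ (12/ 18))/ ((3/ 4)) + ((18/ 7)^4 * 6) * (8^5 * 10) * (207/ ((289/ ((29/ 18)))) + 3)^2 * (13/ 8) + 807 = 201315210919811/ 83521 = 2410354412.90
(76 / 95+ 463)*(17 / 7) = 39423 / 35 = 1126.37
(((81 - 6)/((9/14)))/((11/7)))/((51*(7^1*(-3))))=-0.07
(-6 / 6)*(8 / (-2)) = 4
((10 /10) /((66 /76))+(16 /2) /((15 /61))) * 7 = 38906 /165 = 235.79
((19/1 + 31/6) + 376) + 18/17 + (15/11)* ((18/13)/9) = 5855335/14586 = 401.44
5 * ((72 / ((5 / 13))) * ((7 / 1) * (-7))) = -45864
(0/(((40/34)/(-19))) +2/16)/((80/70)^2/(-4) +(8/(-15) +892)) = 735/5239904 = 0.00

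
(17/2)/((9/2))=17/9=1.89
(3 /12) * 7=7 /4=1.75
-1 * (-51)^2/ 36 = -72.25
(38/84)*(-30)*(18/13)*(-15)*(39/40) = 7695/28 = 274.82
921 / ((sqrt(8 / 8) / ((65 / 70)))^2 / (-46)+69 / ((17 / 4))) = 60858759 / 1071146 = 56.82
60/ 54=10/ 9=1.11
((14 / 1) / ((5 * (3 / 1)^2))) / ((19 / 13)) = 182 / 855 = 0.21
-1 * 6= -6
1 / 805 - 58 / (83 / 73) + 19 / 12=-39629959 / 801780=-49.43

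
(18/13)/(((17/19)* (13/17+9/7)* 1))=1197/1586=0.75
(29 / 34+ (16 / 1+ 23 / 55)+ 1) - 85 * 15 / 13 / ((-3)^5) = 36772601 / 1969110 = 18.67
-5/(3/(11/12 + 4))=-295/36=-8.19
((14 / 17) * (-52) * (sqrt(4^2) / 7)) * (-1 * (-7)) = -171.29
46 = 46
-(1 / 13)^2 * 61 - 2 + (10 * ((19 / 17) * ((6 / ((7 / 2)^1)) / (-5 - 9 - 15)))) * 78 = -31431909 / 583219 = -53.89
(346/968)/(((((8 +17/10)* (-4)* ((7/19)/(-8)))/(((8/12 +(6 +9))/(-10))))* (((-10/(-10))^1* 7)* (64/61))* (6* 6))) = -9423829/7950362112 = -0.00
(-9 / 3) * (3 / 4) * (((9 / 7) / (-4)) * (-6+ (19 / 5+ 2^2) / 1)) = 729 / 560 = 1.30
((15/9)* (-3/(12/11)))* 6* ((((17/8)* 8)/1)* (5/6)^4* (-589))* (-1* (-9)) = 344196875/288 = 1195128.04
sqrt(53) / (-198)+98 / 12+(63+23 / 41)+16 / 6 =18301 / 246 -sqrt(53) / 198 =74.36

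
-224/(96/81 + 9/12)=-24192/209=-115.75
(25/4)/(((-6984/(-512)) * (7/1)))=400/6111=0.07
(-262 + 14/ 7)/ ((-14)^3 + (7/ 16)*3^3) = 0.10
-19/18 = -1.06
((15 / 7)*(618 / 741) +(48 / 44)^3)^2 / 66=8402854775334 / 58255747961411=0.14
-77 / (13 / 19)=-1463 / 13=-112.54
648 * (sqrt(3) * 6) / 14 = 1944 * sqrt(3) / 7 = 481.02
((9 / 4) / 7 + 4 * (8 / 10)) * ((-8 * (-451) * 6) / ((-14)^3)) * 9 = -6003261 / 24010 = -250.03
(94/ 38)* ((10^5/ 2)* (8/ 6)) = 9400000/ 57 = 164912.28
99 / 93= 33 / 31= 1.06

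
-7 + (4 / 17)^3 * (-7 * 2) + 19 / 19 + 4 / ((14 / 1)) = -202792 / 34391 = -5.90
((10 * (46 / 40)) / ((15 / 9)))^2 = 4761 / 100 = 47.61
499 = 499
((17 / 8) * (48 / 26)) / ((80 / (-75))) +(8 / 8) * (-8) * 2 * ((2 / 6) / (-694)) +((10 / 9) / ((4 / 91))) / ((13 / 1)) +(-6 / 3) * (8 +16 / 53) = -631048139 / 34427952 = -18.33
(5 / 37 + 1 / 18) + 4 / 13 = 4315 / 8658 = 0.50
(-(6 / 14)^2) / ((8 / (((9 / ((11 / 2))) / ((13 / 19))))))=-1539 / 28028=-0.05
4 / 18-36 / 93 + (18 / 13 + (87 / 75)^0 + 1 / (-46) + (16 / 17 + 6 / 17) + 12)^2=7063646998943 / 28833968124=244.98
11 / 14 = 0.79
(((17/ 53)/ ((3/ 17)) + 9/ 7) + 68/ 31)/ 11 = 182758/ 379533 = 0.48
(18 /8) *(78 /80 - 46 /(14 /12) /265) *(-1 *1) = -110349 /59360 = -1.86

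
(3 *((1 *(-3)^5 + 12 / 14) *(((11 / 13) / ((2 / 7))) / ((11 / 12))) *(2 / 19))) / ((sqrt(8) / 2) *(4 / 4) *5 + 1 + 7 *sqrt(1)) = -244080 / 1729 + 152550 *sqrt(2) / 1729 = -16.39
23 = 23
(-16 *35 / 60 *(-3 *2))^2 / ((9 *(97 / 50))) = 156800 / 873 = 179.61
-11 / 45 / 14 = -11 / 630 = -0.02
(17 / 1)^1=17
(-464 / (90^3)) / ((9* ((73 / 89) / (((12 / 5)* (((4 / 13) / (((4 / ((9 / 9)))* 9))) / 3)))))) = -0.00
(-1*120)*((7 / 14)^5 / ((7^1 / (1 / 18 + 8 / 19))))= -815 / 3192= -0.26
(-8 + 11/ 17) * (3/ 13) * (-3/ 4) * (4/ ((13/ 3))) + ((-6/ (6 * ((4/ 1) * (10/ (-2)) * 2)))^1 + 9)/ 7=1982153/ 804440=2.46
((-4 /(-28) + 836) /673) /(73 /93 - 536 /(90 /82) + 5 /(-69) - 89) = -187793505 /87161004623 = -0.00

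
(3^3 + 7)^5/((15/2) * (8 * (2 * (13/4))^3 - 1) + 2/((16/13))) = 363483392/131773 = 2758.41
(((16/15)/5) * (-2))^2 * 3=1024/1875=0.55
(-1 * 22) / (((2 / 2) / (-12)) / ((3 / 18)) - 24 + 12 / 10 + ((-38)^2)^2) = -20 / 1895557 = -0.00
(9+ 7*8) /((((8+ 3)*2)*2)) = 65 /44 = 1.48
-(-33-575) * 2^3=4864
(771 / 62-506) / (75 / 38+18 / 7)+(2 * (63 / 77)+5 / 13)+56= -20849012 / 412269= -50.57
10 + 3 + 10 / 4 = 31 / 2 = 15.50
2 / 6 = 1 / 3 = 0.33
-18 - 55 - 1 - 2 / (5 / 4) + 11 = -323 / 5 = -64.60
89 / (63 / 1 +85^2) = 89 / 7288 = 0.01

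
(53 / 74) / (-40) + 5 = 14747 / 2960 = 4.98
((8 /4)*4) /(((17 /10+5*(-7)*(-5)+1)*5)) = 16 /1777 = 0.01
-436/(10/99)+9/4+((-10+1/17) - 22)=-1477671/340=-4346.09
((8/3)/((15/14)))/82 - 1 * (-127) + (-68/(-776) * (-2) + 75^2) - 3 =5748.86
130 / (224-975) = -130 / 751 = -0.17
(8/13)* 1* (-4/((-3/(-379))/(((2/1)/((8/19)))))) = -1477.13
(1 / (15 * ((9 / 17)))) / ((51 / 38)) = 38 / 405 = 0.09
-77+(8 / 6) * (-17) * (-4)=41 / 3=13.67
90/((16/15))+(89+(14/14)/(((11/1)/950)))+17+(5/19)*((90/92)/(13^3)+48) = 24448272037/84487832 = 289.37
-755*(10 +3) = -9815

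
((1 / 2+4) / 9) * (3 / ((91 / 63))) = 27 / 26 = 1.04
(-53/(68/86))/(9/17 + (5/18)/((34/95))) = -41022/799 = -51.34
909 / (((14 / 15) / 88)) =599940 / 7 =85705.71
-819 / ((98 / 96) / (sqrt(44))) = -11232 * sqrt(11) / 7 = -5321.76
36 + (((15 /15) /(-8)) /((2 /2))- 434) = -398.12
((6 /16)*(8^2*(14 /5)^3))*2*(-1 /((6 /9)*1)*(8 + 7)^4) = -80015040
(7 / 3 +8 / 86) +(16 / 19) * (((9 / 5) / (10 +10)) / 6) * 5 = 30509 / 12255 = 2.49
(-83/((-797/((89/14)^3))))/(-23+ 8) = -58512427/32804520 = -1.78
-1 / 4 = -0.25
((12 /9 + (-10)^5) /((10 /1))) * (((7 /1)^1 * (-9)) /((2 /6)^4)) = 255146598 /5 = 51029319.60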